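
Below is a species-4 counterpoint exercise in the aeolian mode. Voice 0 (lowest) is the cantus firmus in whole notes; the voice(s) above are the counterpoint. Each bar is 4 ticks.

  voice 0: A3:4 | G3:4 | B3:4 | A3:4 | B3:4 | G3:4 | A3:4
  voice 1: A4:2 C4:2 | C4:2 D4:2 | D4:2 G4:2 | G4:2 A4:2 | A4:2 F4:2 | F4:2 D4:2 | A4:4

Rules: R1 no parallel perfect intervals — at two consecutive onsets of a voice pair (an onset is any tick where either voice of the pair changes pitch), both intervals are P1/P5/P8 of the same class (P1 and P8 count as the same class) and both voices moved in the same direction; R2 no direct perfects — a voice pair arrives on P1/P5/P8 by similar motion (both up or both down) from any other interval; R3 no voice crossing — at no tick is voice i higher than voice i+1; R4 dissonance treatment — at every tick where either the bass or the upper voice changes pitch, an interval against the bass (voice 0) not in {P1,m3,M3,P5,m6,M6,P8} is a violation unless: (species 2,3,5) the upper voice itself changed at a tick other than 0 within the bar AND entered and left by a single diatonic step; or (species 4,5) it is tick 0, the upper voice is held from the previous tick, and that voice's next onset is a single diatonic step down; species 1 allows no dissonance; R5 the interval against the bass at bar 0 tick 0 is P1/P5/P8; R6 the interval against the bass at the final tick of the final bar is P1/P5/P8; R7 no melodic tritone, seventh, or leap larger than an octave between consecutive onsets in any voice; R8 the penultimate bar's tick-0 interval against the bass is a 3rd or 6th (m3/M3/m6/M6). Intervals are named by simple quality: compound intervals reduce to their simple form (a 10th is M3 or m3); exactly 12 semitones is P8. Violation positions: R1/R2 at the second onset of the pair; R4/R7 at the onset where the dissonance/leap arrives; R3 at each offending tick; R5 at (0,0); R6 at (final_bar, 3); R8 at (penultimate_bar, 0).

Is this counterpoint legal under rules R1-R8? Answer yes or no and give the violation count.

bar 0: v0=A3 v1=A4 (P8)
bar 1: v0=G3 v1=C4 (P4)
bar 2: v0=B3 v1=D4 (m3)
bar 3: v0=A3 v1=G4 (m7)
bar 4: v0=B3 v1=A4 (m7)
bar 5: v0=G3 v1=F4 (m7)
bar 6: v0=A3 v1=A4 (P8)
  R4 @ bar1.0: G3/C4 P4 untreated
  R4 @ bar3.0: A3/G4 m7 untreated
  R4 @ bar4.0: B3/A4 m7 untreated
  R4 @ bar4.2: B3/F4 TT untreated
  R4 @ bar5.0: G3/F4 m7 untreated
  R8 @ bar5.0: penult m7 not 3rd/6th
  R2 @ bar6.0: G3/D4 P5 -> A3/A4 P8 similar

No (7 violations)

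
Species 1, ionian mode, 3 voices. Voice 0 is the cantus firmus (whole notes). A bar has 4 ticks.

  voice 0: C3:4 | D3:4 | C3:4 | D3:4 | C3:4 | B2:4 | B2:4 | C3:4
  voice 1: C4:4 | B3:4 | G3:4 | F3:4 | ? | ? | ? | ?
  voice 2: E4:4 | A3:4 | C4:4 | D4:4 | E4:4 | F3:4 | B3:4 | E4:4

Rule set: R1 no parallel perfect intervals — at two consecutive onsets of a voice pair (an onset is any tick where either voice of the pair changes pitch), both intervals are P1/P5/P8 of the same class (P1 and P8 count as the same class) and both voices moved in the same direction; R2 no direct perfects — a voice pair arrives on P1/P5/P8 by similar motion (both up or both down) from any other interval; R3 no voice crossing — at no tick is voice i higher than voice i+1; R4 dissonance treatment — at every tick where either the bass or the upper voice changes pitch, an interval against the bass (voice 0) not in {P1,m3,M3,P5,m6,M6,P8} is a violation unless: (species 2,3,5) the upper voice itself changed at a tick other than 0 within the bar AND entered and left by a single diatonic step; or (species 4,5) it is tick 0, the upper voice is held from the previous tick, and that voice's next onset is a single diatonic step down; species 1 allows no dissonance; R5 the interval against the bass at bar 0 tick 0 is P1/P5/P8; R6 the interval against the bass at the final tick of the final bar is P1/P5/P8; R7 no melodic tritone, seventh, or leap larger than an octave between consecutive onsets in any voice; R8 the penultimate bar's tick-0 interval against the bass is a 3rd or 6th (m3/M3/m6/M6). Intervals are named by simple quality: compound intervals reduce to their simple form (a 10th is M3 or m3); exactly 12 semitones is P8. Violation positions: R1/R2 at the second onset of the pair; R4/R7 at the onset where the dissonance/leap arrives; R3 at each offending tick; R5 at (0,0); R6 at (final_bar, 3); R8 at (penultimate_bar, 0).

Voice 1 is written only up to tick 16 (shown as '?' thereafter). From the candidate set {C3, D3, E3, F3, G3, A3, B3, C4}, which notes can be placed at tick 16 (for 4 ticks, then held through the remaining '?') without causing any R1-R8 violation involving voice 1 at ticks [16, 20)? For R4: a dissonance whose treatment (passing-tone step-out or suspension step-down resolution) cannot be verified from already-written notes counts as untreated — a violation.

{C4, E3, G3}

C3: violates R2
D3: violates R4
E3: legal
F3: violates R4
G3: legal
A3: violates R2
B3: violates R4,R7
C4: legal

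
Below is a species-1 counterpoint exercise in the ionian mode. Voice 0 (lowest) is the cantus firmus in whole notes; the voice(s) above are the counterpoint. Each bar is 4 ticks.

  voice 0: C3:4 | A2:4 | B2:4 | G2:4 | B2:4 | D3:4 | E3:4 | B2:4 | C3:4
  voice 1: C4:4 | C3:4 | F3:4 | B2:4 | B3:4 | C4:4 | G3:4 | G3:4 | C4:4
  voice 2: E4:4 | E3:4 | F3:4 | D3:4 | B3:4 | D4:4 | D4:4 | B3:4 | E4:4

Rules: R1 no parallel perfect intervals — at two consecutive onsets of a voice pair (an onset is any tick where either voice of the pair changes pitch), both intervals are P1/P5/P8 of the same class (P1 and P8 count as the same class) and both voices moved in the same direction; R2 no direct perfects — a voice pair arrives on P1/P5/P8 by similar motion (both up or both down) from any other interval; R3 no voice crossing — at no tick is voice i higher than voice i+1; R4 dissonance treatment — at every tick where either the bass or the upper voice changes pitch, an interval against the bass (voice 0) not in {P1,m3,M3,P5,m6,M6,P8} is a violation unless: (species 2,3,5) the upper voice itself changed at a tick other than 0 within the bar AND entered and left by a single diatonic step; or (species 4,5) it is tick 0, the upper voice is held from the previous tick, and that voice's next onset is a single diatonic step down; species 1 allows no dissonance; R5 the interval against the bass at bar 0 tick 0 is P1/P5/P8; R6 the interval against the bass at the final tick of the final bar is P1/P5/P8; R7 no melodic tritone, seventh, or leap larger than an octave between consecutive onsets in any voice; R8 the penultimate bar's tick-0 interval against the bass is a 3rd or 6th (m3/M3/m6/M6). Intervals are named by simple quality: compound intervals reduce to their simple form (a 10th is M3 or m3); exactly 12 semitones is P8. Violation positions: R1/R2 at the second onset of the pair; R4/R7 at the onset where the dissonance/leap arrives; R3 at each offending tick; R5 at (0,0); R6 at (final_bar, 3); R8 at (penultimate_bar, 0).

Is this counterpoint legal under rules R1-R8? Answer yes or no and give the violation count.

bar 0: v0=C3 v1=C4 v2=E4 (M3)
bar 1: v0=A2 v1=C3 v2=E3 (P5)
bar 2: v0=B2 v1=F3 v2=F3 (TT)
bar 3: v0=G2 v1=B2 v2=D3 (P5)
bar 4: v0=B2 v1=B3 v2=B3 (P8)
bar 5: v0=D3 v1=C4 v2=D4 (P8)
bar 6: v0=E3 v1=G3 v2=D4 (m7)
bar 7: v0=B2 v1=G3 v2=B3 (P8)
bar 8: v0=C3 v1=C4 v2=E4 (M3)
  R5 @ bar0.0: opens on M3
  R2 @ bar1.0: C3/E4 M3 -> A2/E3 P5 similar
  R2 @ bar2.0: C3/E3 M3 -> F3/F3 P1 similar
  R4 @ bar2.0: B2/F3 TT untreated
  R4 @ bar2.0: B2/F3 TT untreated
  R2 @ bar3.0: B2/F3 TT -> G2/D3 P5 similar
  R7 @ bar3.0: F3->B2 leap 6st
  R2 @ bar4.0: G2/B2 M3 -> B2/B3 P8 similar
  R2 @ bar4.0: G2/D3 P5 -> B2/B3 P8 similar
  R2 @ bar4.0: B2/D3 m3 -> B3/B3 P1 similar
  R1 @ bar5.0: B2/B3 P8 -> D3/D4 P8 similar
  R4 @ bar5.0: D3/C4 m7 untreated
  R4 @ bar6.0: E3/D4 m7 untreated
  R2 @ bar7.0: E3/D4 m7 -> B2/B3 P8 similar
  R8 @ bar7.0: penult P8 not 3rd/6th
  R2 @ bar8.0: B2/G3 m6 -> C3/C4 P8 similar
  R6 @ bar8.3: closes on M3

No (17 violations)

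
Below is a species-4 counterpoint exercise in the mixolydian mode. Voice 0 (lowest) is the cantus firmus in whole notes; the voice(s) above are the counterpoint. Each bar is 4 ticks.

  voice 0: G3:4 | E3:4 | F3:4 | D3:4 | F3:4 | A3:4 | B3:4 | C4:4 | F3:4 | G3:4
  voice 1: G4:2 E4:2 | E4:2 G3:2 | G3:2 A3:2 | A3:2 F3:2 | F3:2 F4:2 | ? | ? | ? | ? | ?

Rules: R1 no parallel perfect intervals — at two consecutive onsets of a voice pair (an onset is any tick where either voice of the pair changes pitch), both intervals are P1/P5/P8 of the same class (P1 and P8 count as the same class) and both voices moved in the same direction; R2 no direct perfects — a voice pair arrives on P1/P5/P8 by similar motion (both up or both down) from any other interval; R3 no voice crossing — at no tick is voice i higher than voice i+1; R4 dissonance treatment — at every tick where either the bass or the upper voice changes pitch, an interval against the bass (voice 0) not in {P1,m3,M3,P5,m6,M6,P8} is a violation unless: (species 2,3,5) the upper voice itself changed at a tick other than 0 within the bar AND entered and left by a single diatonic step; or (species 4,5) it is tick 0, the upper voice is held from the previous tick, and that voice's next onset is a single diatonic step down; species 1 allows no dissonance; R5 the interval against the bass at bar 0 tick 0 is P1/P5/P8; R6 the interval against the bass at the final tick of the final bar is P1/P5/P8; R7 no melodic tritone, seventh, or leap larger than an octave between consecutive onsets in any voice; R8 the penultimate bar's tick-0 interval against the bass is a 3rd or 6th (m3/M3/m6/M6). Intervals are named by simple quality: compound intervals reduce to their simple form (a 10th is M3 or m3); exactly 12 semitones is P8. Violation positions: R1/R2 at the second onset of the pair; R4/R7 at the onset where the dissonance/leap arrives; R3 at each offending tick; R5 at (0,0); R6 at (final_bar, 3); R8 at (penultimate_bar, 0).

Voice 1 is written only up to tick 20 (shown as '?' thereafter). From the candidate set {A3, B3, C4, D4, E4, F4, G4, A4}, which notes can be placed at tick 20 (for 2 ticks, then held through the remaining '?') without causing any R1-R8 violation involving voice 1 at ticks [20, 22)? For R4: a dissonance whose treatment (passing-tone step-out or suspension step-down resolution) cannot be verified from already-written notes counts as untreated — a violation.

{A3, C4, E4, F4}

A3: legal
B3: violates R4,R7
C4: legal
D4: violates R4
E4: legal
F4: legal
G4: violates R4
A4: violates R1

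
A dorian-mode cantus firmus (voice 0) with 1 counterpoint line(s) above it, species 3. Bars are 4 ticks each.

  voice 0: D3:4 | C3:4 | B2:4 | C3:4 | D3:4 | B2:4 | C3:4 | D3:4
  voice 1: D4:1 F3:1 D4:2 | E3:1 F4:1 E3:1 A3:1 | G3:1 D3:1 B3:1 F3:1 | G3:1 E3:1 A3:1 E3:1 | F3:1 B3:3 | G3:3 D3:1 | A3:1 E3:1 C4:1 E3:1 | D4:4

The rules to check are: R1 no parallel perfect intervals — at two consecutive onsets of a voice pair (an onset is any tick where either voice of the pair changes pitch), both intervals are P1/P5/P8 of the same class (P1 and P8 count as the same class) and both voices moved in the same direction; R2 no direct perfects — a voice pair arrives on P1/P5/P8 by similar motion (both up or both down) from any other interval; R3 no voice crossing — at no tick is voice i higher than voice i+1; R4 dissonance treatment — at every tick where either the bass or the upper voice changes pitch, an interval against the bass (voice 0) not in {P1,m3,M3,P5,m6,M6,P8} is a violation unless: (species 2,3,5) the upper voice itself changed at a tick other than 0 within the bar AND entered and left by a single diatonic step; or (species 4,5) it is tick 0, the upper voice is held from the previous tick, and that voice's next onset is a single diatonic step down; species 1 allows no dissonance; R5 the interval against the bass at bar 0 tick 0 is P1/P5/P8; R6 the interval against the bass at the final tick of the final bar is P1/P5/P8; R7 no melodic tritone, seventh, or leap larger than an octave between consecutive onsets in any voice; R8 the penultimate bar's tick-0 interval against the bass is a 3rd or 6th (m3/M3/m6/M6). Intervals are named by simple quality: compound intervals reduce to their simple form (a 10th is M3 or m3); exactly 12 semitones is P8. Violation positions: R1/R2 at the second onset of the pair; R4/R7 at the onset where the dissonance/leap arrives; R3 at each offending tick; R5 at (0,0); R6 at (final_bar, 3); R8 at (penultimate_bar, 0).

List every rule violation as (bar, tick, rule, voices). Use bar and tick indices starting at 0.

(1, 0, R7, (1,))
(1, 1, R4, (0, 1))
(1, 1, R7, (1,))
(1, 2, R7, (1,))
(2, 3, R4, (0, 1))
(2, 3, R7, (1,))
(3, 0, R2, (0, 1))
(4, 1, R7, (1,))
(7, 0, R2, (0, 1))
(7, 0, R7, (1,))

bar 0: v0=D3 v1=D4 downbeat P8
bar 1: v0=C3 v1=E3 downbeat M3
bar 2: v0=B2 v1=G3 downbeat m6
bar 3: v0=C3 v1=G3 downbeat P5
bar 4: v0=D3 v1=F3 downbeat m3
bar 5: v0=B2 v1=G3 downbeat m6
bar 6: v0=C3 v1=A3 downbeat M6
bar 7: v0=D3 v1=D4 downbeat P8
  -> R7 @ bar 1 tick 0 v(1,): D4->E3 leap 10st
  -> R4 @ bar 1 tick 1 v(0, 1): C3/F4 P4 untreated
  -> R7 @ bar 1 tick 1 v(1,): E3->F4 leap 13st
  -> R7 @ bar 1 tick 2 v(1,): F4->E3 leap 13st
  -> R4 @ bar 2 tick 3 v(0, 1): B2/F3 TT untreated
  -> R7 @ bar 2 tick 3 v(1,): B3->F3 leap 6st
  -> R2 @ bar 3 tick 0 v(0, 1): B2/F3 TT -> C3/G3 P5 similar
  -> R7 @ bar 4 tick 1 v(1,): F3->B3 leap 6st
  -> R2 @ bar 7 tick 0 v(0, 1): C3/E3 M3 -> D3/D4 P8 similar
  -> R7 @ bar 7 tick 0 v(1,): E3->D4 leap 10st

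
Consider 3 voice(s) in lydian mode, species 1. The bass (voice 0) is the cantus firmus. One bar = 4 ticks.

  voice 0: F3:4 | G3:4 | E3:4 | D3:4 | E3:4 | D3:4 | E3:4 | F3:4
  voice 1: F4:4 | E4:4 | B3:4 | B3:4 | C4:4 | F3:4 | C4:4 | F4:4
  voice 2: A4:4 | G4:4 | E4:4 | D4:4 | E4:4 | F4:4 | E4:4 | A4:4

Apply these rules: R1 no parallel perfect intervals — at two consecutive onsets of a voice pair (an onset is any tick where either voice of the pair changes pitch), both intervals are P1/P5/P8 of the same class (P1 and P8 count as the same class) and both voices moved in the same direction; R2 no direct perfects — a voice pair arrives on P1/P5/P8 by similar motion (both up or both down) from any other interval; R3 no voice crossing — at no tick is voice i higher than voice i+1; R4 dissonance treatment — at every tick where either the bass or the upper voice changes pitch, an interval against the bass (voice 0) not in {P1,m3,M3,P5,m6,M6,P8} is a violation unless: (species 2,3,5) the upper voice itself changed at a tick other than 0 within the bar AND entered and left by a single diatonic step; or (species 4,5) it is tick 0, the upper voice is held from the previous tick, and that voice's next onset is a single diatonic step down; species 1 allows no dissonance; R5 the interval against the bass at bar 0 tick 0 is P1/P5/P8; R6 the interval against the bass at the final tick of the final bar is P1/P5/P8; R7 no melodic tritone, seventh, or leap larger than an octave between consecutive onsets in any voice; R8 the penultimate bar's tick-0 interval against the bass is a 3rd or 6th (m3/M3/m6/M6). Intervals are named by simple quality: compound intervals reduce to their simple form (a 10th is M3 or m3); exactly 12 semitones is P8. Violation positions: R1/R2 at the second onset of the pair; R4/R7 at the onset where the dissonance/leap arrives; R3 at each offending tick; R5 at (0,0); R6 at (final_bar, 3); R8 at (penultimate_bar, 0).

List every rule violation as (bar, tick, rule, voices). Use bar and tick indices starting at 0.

(0, 0, R5, (0, 2))
(2, 0, R1, (0, 2))
(2, 0, R2, (0, 1))
(3, 0, R1, (0, 2))
(4, 0, R1, (0, 2))
(6, 0, R8, (0, 2))
(7, 0, R2, (0, 1))
(7, 3, R6, (0, 2))

bar 0: v0=F3 v1=F4 v2=A4 downbeat M3
bar 1: v0=G3 v1=E4 v2=G4 downbeat P8
bar 2: v0=E3 v1=B3 v2=E4 downbeat P8
bar 3: v0=D3 v1=B3 v2=D4 downbeat P8
bar 4: v0=E3 v1=C4 v2=E4 downbeat P8
bar 5: v0=D3 v1=F3 v2=F4 downbeat m3
bar 6: v0=E3 v1=C4 v2=E4 downbeat P8
bar 7: v0=F3 v1=F4 v2=A4 downbeat M3
  -> R5 @ bar 0 tick 0 v(0, 2): opens on M3
  -> R1 @ bar 2 tick 0 v(0, 2): G3/G4 P8 -> E3/E4 P8 similar
  -> R2 @ bar 2 tick 0 v(0, 1): G3/E4 M6 -> E3/B3 P5 similar
  -> R1 @ bar 3 tick 0 v(0, 2): E3/E4 P8 -> D3/D4 P8 similar
  -> R1 @ bar 4 tick 0 v(0, 2): D3/D4 P8 -> E3/E4 P8 similar
  -> R8 @ bar 6 tick 0 v(0, 2): penult P8 not 3rd/6th
  -> R2 @ bar 7 tick 0 v(0, 1): E3/C4 m6 -> F3/F4 P8 similar
  -> R6 @ bar 7 tick 3 v(0, 2): closes on M3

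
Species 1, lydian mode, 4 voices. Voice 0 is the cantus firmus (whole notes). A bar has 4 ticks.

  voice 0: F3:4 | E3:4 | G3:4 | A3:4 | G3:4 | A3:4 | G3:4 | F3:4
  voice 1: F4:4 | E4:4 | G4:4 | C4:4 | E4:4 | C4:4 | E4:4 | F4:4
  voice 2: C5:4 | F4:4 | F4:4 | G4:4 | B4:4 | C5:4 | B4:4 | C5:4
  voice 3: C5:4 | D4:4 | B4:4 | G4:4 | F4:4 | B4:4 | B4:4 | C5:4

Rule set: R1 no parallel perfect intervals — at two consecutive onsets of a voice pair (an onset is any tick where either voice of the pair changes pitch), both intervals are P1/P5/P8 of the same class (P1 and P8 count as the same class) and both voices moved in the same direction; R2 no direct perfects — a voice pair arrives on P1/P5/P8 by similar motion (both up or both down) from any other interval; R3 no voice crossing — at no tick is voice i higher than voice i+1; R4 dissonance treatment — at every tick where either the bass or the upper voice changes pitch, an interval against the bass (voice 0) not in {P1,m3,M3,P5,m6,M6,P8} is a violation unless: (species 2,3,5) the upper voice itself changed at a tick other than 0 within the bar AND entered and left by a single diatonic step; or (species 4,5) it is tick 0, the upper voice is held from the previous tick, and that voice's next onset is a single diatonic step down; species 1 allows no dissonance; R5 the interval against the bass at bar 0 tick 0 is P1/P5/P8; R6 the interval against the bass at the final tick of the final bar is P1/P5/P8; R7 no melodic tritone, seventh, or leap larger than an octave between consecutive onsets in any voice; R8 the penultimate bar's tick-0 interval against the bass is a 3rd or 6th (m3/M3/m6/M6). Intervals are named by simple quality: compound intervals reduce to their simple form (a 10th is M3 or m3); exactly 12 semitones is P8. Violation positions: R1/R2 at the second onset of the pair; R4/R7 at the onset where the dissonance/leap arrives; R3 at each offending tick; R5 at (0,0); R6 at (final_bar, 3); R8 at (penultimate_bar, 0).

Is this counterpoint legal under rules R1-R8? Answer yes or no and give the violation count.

No (32 violations)

bar 0: v0=F3 v1=F4 v2=C5 v3=C5 (P5)
bar 1: v0=E3 v1=E4 v2=F4 v3=D4 (m7)
bar 2: v0=G3 v1=G4 v2=F4 v3=B4 (M3)
bar 3: v0=A3 v1=C4 v2=G4 v3=G4 (m7)
bar 4: v0=G3 v1=E4 v2=B4 v3=F4 (m7)
bar 5: v0=A3 v1=C4 v2=C5 v3=B4 (M2)
bar 6: v0=G3 v1=E4 v2=B4 v3=B4 (M3)
bar 7: v0=F3 v1=F4 v2=C5 v3=C5 (P5)
  R1 @ bar1.0: F3/F4 P8 -> E3/E4 P8 similar
  R3 @ bar1.0: F4 above D4
  R4 @ bar1.0: E3/F4 m2 untreated
  R4 @ bar1.0: E3/D4 m7 untreated
  R7 @ bar1.0: C5->D4 leap 10st
  R3 @ bar1.1: F4 above D4
  R3 @ bar1.2: F4 above D4
  R3 @ bar1.3: F4 above D4
  R1 @ bar2.0: E3/E4 P8 -> G3/G4 P8 similar
  R3 @ bar2.0: G4 above F4
  R4 @ bar2.0: G3/F4 m7 untreated
  R3 @ bar2.1: G4 above F4
  R3 @ bar2.2: G4 above F4
  R3 @ bar2.3: G4 above F4
  R2 @ bar3.0: G4/B4 M3 -> C4/G4 P5 similar
  R4 @ bar3.0: A3/G4 m7 untreated
  R4 @ bar3.0: A3/G4 m7 untreated
  R1 @ bar4.0: C4/G4 P5 -> E4/B4 P5 similar
  R3 @ bar4.0: B4 above F4
  R4 @ bar4.0: G3/F4 m7 untreated
  R3 @ bar4.1: B4 above F4
  R3 @ bar4.2: B4 above F4
  R3 @ bar4.3: B4 above F4
  R3 @ bar5.0: C5 above B4
  R4 @ bar5.0: A3/B4 M2 untreated
  R7 @ bar5.0: F4->B4 leap 6st
  R3 @ bar5.1: C5 above B4
  R3 @ bar5.2: C5 above B4
  R3 @ bar5.3: C5 above B4
  R1 @ bar7.0: E4/B4 P5 -> F4/C5 P5 similar
  R1 @ bar7.0: E4/B4 P5 -> F4/C5 P5 similar
  R1 @ bar7.0: B4/B4 P1 -> C5/C5 P1 similar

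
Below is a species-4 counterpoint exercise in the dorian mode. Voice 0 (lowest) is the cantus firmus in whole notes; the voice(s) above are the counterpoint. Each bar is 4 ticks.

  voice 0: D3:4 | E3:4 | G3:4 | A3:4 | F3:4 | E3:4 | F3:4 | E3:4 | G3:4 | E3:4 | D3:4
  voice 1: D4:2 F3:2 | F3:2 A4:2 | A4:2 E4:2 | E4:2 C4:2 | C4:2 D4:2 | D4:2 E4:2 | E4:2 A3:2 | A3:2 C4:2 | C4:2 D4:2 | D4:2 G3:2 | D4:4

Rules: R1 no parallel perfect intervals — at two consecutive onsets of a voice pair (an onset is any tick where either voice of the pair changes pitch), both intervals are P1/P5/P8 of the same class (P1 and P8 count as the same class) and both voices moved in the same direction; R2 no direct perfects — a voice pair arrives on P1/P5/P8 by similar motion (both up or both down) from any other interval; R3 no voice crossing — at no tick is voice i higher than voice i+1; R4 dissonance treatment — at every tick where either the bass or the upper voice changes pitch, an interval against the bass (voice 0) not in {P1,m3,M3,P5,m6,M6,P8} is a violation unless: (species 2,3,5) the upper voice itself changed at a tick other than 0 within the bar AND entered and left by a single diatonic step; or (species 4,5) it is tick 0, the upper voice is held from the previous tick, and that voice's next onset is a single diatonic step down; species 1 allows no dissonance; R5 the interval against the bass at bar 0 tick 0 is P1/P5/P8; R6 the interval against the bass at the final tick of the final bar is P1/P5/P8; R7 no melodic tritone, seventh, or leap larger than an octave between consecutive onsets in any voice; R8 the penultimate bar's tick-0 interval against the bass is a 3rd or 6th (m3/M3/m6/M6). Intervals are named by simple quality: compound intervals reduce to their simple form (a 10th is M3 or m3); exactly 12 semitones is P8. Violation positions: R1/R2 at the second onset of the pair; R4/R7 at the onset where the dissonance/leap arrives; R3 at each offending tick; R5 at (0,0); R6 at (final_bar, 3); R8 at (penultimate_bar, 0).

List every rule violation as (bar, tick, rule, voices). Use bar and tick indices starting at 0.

bar 0: v0=D3 v1=D4 downbeat P8
bar 1: v0=E3 v1=F3 downbeat m2
bar 2: v0=G3 v1=A4 downbeat M2
bar 3: v0=A3 v1=E4 downbeat P5
bar 4: v0=F3 v1=C4 downbeat P5
bar 5: v0=E3 v1=D4 downbeat m7
bar 6: v0=F3 v1=E4 downbeat M7
bar 7: v0=E3 v1=A3 downbeat P4
bar 8: v0=G3 v1=C4 downbeat P4
bar 9: v0=E3 v1=D4 downbeat m7
bar 10: v0=D3 v1=D4 downbeat P8
  -> R4 @ bar 1 tick 0 v(0, 1): E3/F3 m2 untreated
  -> R4 @ bar 1 tick 2 v(0, 1): E3/A4 P4 untreated
  -> R7 @ bar 1 tick 2 v(1,): F3->A4 leap 16st
  -> R4 @ bar 2 tick 0 v(0, 1): G3/A4 M2 untreated
  -> R4 @ bar 5 tick 0 v(0, 1): E3/D4 m7 untreated
  -> R4 @ bar 6 tick 0 v(0, 1): F3/E4 M7 untreated
  -> R4 @ bar 7 tick 0 v(0, 1): E3/A3 P4 untreated
  -> R4 @ bar 8 tick 0 v(0, 1): G3/C4 P4 untreated
  -> R4 @ bar 9 tick 0 v(0, 1): E3/D4 m7 untreated
  -> R8 @ bar 9 tick 0 v(0, 1): penult m7 not 3rd/6th

(1, 0, R4, (0, 1))
(1, 2, R4, (0, 1))
(1, 2, R7, (1,))
(2, 0, R4, (0, 1))
(5, 0, R4, (0, 1))
(6, 0, R4, (0, 1))
(7, 0, R4, (0, 1))
(8, 0, R4, (0, 1))
(9, 0, R4, (0, 1))
(9, 0, R8, (0, 1))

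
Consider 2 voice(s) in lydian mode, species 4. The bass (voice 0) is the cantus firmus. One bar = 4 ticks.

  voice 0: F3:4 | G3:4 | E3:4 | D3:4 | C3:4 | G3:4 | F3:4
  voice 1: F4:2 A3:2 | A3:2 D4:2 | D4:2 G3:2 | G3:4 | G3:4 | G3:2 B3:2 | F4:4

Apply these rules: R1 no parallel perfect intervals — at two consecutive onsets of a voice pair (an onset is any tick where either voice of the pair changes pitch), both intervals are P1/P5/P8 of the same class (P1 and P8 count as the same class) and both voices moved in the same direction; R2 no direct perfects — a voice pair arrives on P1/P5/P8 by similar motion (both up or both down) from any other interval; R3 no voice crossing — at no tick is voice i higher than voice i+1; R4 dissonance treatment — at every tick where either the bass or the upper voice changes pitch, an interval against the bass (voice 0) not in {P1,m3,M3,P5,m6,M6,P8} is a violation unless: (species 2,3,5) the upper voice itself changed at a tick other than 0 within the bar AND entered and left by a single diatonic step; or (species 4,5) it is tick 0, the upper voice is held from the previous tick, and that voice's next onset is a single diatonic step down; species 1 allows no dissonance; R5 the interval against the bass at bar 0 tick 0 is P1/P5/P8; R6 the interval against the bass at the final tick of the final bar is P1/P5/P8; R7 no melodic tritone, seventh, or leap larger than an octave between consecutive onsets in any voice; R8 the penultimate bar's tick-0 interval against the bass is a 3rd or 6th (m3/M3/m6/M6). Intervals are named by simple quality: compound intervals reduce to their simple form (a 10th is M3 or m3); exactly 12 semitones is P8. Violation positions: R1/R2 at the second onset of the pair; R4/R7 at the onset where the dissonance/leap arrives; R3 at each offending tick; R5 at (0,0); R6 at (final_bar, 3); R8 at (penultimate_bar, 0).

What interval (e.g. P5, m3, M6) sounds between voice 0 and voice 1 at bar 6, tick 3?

P8

voice 0=F3 voice 1=F4 -> P8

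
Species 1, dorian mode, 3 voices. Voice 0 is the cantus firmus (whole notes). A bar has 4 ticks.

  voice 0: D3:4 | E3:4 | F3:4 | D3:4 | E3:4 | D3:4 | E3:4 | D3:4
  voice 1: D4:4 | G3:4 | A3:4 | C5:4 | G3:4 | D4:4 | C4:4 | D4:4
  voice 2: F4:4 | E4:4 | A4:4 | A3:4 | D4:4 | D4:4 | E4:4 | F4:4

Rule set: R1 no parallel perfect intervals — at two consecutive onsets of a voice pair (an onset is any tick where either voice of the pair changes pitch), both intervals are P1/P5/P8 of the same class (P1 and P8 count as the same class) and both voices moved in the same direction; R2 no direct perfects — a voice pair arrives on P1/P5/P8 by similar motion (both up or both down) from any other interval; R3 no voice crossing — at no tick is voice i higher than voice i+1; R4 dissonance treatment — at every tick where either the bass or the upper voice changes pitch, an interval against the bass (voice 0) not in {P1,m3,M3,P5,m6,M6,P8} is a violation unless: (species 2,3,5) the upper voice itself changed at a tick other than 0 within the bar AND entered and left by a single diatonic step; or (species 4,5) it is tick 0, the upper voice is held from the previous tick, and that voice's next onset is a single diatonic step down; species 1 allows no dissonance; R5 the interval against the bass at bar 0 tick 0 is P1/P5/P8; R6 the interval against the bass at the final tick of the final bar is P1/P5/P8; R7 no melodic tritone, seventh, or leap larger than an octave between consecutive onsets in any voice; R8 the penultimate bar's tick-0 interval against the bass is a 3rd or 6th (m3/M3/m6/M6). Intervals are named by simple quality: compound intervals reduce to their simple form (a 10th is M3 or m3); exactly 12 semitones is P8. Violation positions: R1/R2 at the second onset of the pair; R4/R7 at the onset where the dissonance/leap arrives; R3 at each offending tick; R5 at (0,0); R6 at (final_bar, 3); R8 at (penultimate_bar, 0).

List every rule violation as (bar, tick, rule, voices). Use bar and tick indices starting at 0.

bar 0: v0=D3 v1=D4 v2=F4 downbeat m3
bar 1: v0=E3 v1=G3 v2=E4 downbeat P8
bar 2: v0=F3 v1=A3 v2=A4 downbeat M3
bar 3: v0=D3 v1=C5 v2=A3 downbeat P5
bar 4: v0=E3 v1=G3 v2=D4 downbeat m7
bar 5: v0=D3 v1=D4 v2=D4 downbeat P8
bar 6: v0=E3 v1=C4 v2=E4 downbeat P8
bar 7: v0=D3 v1=D4 v2=F4 downbeat m3
  -> R5 @ bar 0 tick 0 v(0, 2): opens on m3
  -> R2 @ bar 2 tick 0 v(1, 2): G3/E4 M6 -> A3/A4 P8 similar
  -> R2 @ bar 3 tick 0 v(0, 2): F3/A4 M3 -> D3/A3 P5 similar
  -> R3 @ bar 3 tick 0 v(1, 2): C5 above A3
  -> R4 @ bar 3 tick 0 v(0, 1): D3/C5 m7 untreated
  -> R7 @ bar 3 tick 0 v(1,): A3->C5 leap 15st
  -> R3 @ bar 3 tick 1 v(1, 2): C5 above A3
  -> R3 @ bar 3 tick 2 v(1, 2): C5 above A3
  -> R3 @ bar 3 tick 3 v(1, 2): C5 above A3
  -> R4 @ bar 4 tick 0 v(0, 2): E3/D4 m7 untreated
  -> R7 @ bar 4 tick 0 v(1,): C5->G3 leap 17st
  -> R1 @ bar 6 tick 0 v(0, 2): D3/D4 P8 -> E3/E4 P8 similar
  -> R8 @ bar 6 tick 0 v(0, 2): penult P8 not 3rd/6th
  -> R6 @ bar 7 tick 3 v(0, 2): closes on m3

(0, 0, R5, (0, 2))
(2, 0, R2, (1, 2))
(3, 0, R2, (0, 2))
(3, 0, R3, (1, 2))
(3, 0, R4, (0, 1))
(3, 0, R7, (1,))
(3, 1, R3, (1, 2))
(3, 2, R3, (1, 2))
(3, 3, R3, (1, 2))
(4, 0, R4, (0, 2))
(4, 0, R7, (1,))
(6, 0, R1, (0, 2))
(6, 0, R8, (0, 2))
(7, 3, R6, (0, 2))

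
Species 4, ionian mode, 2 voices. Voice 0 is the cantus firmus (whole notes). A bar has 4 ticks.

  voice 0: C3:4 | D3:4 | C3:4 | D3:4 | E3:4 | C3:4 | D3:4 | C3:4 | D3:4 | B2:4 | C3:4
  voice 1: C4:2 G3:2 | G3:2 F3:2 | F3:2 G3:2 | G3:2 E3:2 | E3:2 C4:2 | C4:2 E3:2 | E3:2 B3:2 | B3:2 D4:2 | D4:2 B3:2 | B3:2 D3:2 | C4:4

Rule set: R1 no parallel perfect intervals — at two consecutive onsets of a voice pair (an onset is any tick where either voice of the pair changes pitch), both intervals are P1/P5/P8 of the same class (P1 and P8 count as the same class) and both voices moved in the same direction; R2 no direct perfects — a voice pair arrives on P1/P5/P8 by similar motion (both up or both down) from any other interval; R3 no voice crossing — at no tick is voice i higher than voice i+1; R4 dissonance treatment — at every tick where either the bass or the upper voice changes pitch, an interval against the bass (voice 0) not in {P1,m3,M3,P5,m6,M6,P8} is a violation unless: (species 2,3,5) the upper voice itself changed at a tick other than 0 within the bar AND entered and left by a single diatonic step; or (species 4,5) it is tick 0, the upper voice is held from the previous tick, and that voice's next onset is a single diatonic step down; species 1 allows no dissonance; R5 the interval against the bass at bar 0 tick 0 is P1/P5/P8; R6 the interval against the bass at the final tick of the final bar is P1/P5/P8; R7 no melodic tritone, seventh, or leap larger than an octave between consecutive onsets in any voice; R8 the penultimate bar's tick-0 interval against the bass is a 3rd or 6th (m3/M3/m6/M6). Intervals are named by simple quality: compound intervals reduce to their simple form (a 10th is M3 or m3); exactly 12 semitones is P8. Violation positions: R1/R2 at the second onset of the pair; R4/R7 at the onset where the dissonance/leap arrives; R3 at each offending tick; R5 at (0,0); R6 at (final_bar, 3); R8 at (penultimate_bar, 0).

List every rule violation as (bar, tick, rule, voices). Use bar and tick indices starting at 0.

bar 0: v0=C3 v1=C4 downbeat P8
bar 1: v0=D3 v1=G3 downbeat P4
bar 2: v0=C3 v1=F3 downbeat P4
bar 3: v0=D3 v1=G3 downbeat P4
bar 4: v0=E3 v1=E3 downbeat P1
bar 5: v0=C3 v1=C4 downbeat P8
bar 6: v0=D3 v1=E3 downbeat M2
bar 7: v0=C3 v1=B3 downbeat M7
bar 8: v0=D3 v1=D4 downbeat P8
bar 9: v0=B2 v1=B3 downbeat P8
bar 10: v0=C3 v1=C4 downbeat P8
  -> R4 @ bar 2 tick 0 v(0, 1): C3/F3 P4 untreated
  -> R4 @ bar 3 tick 0 v(0, 1): D3/G3 P4 untreated
  -> R4 @ bar 3 tick 2 v(0, 1): D3/E3 M2 untreated
  -> R4 @ bar 6 tick 0 v(0, 1): D3/E3 M2 untreated
  -> R4 @ bar 7 tick 0 v(0, 1): C3/B3 M7 untreated
  -> R4 @ bar 7 tick 2 v(0, 1): C3/D4 M2 untreated
  -> R8 @ bar 9 tick 0 v(0, 1): penult P8 not 3rd/6th
  -> R2 @ bar 10 tick 0 v(0, 1): B2/D3 m3 -> C3/C4 P8 similar
  -> R7 @ bar 10 tick 0 v(1,): D3->C4 leap 10st

(2, 0, R4, (0, 1))
(3, 0, R4, (0, 1))
(3, 2, R4, (0, 1))
(6, 0, R4, (0, 1))
(7, 0, R4, (0, 1))
(7, 2, R4, (0, 1))
(9, 0, R8, (0, 1))
(10, 0, R2, (0, 1))
(10, 0, R7, (1,))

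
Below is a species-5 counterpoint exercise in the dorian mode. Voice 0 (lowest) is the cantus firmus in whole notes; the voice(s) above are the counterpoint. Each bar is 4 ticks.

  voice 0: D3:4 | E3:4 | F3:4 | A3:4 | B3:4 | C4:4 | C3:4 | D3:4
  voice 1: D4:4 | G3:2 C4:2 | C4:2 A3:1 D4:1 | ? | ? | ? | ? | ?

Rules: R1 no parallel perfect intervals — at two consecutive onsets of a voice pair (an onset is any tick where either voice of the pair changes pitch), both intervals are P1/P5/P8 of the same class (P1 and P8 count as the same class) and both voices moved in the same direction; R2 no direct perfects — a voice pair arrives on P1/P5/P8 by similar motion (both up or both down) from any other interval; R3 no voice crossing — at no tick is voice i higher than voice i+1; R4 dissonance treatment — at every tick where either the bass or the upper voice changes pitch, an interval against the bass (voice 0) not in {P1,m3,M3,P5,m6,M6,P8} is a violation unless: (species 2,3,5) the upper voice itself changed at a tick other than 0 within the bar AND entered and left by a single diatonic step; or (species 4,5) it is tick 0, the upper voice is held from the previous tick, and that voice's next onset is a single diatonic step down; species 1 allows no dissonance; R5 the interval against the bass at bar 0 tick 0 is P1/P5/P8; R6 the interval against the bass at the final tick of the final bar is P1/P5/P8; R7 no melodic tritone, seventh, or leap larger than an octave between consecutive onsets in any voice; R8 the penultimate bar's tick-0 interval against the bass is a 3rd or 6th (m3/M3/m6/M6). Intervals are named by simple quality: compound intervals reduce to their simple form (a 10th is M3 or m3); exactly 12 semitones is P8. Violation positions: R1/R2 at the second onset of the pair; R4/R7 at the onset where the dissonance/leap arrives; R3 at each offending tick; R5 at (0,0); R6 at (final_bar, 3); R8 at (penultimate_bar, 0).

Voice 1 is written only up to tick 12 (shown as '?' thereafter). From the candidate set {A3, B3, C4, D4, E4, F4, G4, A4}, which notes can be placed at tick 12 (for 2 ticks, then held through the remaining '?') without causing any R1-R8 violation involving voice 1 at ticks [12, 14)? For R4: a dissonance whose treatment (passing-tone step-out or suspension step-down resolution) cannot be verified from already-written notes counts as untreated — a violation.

{A3, C4, F4}

A3: legal
B3: violates R4
C4: legal
D4: violates R4
E4: violates R2
F4: legal
G4: violates R4
A4: violates R2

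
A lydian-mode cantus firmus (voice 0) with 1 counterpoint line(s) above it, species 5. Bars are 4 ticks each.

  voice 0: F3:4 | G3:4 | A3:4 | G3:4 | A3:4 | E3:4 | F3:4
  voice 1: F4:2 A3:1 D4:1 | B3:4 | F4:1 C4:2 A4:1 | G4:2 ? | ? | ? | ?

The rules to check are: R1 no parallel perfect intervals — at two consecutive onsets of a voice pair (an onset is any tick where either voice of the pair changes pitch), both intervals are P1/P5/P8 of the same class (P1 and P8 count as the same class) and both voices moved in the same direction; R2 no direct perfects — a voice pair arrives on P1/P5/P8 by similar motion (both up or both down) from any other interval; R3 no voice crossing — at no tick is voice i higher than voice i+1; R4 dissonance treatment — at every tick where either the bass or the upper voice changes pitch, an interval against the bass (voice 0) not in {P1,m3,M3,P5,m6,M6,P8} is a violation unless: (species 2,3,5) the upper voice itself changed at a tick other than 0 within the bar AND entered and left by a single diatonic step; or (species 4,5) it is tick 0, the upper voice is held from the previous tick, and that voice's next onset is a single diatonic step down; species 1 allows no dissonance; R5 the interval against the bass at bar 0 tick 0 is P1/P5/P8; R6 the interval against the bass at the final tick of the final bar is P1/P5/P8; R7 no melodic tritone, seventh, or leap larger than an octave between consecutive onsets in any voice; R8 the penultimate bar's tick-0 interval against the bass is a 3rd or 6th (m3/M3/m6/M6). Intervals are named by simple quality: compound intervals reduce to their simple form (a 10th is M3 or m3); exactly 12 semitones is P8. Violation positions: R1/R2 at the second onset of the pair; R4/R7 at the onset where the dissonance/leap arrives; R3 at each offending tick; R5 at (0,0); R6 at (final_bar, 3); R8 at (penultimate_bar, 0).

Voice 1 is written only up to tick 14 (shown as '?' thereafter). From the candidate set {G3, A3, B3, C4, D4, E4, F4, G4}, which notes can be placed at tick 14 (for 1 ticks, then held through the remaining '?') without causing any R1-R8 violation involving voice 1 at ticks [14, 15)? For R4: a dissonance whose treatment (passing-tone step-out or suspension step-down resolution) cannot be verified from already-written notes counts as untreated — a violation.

{B3, D4, E4, G3, G4}

G3: legal
A3: violates R4,R7
B3: legal
C4: violates R4
D4: legal
E4: legal
F4: violates R4
G4: legal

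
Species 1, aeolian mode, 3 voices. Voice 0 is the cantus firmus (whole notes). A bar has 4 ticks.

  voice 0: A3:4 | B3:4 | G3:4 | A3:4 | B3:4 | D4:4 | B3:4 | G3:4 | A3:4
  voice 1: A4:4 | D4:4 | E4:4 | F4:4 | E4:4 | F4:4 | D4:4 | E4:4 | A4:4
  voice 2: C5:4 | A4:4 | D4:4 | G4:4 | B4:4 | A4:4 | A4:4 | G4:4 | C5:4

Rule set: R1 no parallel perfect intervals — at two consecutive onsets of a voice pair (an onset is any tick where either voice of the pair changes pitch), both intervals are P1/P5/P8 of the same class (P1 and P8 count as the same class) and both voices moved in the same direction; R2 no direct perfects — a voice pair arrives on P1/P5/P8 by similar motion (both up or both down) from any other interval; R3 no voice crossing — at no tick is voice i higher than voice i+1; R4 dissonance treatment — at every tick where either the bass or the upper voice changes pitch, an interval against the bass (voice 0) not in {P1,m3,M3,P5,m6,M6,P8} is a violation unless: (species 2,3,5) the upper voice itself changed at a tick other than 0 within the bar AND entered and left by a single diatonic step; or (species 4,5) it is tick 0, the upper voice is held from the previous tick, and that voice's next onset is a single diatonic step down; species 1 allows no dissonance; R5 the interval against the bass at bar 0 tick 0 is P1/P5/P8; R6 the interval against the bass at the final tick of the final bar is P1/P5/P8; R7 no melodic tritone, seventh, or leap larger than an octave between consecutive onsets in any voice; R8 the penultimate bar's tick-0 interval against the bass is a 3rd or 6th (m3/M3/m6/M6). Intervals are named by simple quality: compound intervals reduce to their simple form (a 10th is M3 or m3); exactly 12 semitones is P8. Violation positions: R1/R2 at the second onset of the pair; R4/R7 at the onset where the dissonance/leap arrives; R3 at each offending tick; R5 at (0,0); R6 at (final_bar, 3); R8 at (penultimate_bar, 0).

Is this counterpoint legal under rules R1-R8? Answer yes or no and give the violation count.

No (16 violations)

bar 0: v0=A3 v1=A4 v2=C5 (m3)
bar 1: v0=B3 v1=D4 v2=A4 (m7)
bar 2: v0=G3 v1=E4 v2=D4 (P5)
bar 3: v0=A3 v1=F4 v2=G4 (m7)
bar 4: v0=B3 v1=E4 v2=B4 (P8)
bar 5: v0=D4 v1=F4 v2=A4 (P5)
bar 6: v0=B3 v1=D4 v2=A4 (m7)
bar 7: v0=G3 v1=E4 v2=G4 (P8)
bar 8: v0=A3 v1=A4 v2=C5 (m3)
  R5 @ bar0.0: opens on m3
  R2 @ bar1.0: A4/C5 m3 -> D4/A4 P5 similar
  R4 @ bar1.0: B3/A4 m7 untreated
  R2 @ bar2.0: B3/A4 m7 -> G3/D4 P5 similar
  R3 @ bar2.0: E4 above D4
  R3 @ bar2.1: E4 above D4
  R3 @ bar2.2: E4 above D4
  R3 @ bar2.3: E4 above D4
  R4 @ bar3.0: A3/G4 m7 untreated
  R2 @ bar4.0: A3/G4 m7 -> B3/B4 P8 similar
  R4 @ bar4.0: B3/E4 P4 untreated
  R4 @ bar6.0: B3/A4 m7 untreated
  R2 @ bar7.0: B3/A4 m7 -> G3/G4 P8 similar
  R8 @ bar7.0: penult P8 not 3rd/6th
  R2 @ bar8.0: G3/E4 M6 -> A3/A4 P8 similar
  R6 @ bar8.3: closes on m3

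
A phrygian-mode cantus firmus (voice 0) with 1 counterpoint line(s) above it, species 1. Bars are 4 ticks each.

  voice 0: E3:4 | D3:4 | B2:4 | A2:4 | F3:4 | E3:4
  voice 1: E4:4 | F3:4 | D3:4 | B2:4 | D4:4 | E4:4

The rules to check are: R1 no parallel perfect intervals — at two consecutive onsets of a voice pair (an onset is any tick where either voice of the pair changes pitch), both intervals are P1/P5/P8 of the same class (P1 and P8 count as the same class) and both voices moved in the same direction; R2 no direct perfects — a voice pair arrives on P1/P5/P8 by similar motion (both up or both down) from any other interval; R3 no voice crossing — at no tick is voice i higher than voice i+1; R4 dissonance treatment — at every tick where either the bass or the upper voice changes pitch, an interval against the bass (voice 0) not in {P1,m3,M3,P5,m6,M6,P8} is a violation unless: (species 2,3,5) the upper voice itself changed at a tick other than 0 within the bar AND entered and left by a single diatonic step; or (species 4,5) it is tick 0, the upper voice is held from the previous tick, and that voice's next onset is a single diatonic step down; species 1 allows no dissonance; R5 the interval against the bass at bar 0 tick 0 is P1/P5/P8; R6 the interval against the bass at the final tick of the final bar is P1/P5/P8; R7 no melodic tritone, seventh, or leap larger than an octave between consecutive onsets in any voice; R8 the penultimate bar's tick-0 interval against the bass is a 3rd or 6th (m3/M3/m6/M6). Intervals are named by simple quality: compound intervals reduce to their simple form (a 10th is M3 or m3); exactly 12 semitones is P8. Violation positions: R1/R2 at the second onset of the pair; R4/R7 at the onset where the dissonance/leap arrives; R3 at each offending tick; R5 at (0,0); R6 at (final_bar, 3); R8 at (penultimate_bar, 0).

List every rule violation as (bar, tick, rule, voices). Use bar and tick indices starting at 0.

bar 0: v0=E3 v1=E4 downbeat P8
bar 1: v0=D3 v1=F3 downbeat m3
bar 2: v0=B2 v1=D3 downbeat m3
bar 3: v0=A2 v1=B2 downbeat M2
bar 4: v0=F3 v1=D4 downbeat M6
bar 5: v0=E3 v1=E4 downbeat P8
  -> R7 @ bar 1 tick 0 v(1,): E4->F3 leap 11st
  -> R4 @ bar 3 tick 0 v(0, 1): A2/B2 M2 untreated
  -> R7 @ bar 4 tick 0 v(1,): B2->D4 leap 15st

(1, 0, R7, (1,))
(3, 0, R4, (0, 1))
(4, 0, R7, (1,))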